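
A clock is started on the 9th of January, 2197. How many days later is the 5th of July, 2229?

11864

From January 9, 2197 to January 9, 2229: 32 years, of which 7 contain a Feb 29 — 25×365 + 7×366 = 11687 days.
(2200 is not a leap year (divisible by 100 but not 400).)
January 2229: 31 − 9 = 22 days remain.
Then February 2229 (28), March (31), April (30), May (31), June (30): 28 + 31 + 30 + 31 + 30 = 150 days.
July 1–5, 2229: 5 days.
Residual: 177 days.
Total: 11864 days.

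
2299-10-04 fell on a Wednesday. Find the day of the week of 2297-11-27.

Count forward from the earlier date (November 27, 2297) to the later (October 4, 2299):
November 2297: 30 − 27 = 3 days remain.
Then 22 full months totalling 669 days.
October 1–4, 2299: 4 days.
Total: 3 + 669 + 4 = 676 days.
676 mod 7 = 4, so 4 days before Wednesday is Saturday.

Saturday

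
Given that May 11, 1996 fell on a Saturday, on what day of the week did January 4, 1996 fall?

Thursday

Count forward from the earlier date (January 4, 1996) to the later (May 11, 1996):
January 1996: 31 − 4 = 27 days remain.
Then February 1996 (29), March (31), April (30): 29 + 31 + 30 = 90 days.
May 1–11, 1996: 11 days.
Total: 27 + 90 + 11 = 128 days.
128 mod 7 = 2, so 2 days before Saturday is Thursday.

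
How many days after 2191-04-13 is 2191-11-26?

227

April 2191: 30 − 13 = 17 days remain.
Then May (31), June (30), July (31), August (31), September (30), October (31): 31 + 30 + 31 + 31 + 30 + 31 = 184 days.
November 1–26, 2191: 26 days.
Total: 17 + 184 + 26 = 227 days.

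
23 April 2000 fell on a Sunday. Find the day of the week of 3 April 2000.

Count forward from the earlier date (April 3, 2000) to the later (April 23, 2000):
Within April 2000: 23 − 3 = 20 days.
20 mod 7 = 6, so 6 days before Sunday is Monday.

Monday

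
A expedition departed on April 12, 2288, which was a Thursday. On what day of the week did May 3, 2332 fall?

From April 12, 2288 to April 12, 2332: 44 years, of which 10 contain a Feb 29 — 34×365 + 10×366 = 16070 days.
(2300 is not a leap year (divisible by 100 but not 400).)
April 2332: 30 − 12 = 18 days remain.
May 1–3, 2332: 3 days.
Residual: 21 days.
Total: 16091 days.
16091 mod 7 = 5, so 5 days after Thursday is Tuesday.

Tuesday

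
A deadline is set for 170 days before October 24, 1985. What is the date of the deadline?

May 7, 1985

Count 170 days before October 24, 1985:
May 1985: 31 − 7 = 24 days remain.
Then June (30), July (31), August (31), September (30): 30 + 31 + 31 + 30 = 122 days.
October 1–24, 1985: 24 days.
Total: 24 + 122 + 24 = 170 days.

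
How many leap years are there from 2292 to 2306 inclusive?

3

Years divisible by 4 in [2292, 2306]: 2292, 2296, 2300, 2304.
Of these, 2300 is divisible by 100 but not 400, so not leap.
Leap years: 4 − 1 = 3.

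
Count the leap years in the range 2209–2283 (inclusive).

18

Years divisible by 4: 2212, 2216, …, 2280 — 18 in all.
No century exceptions apply. Count: 18.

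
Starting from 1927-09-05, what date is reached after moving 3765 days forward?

1937-12-26

Count 3765 days after September 5, 1927:
Day-of-year of September 5, 1927: 248.
Day-of-year of December 26, 1937: 360.
1927 has 365 days, so 365 − 248 = 117 days remain in 1927.
Full years 1928–1936: 6 common + 3 leap = 6×365 + 3×366 = 3288 days.
Total: 117 + 3288 + 360 = 3765 days.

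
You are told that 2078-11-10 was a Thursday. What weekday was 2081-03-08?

Saturday

Day-of-year of November 10, 2078: 314.
Day-of-year of March 8, 2081: 67.
2078 has 365 days, so 365 − 314 = 51 days remain in 2078.
Full years: 2079: 365; 2080: 366. Sum = 731.
Total: 51 + 731 + 67 = 849 days.
849 mod 7 = 2, so 2 days after Thursday is Saturday.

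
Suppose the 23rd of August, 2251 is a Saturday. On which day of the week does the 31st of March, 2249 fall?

Count forward from the earlier date (March 31, 2249) to the later (August 23, 2251):
March 2249: 31 − 31 = 0 days remain.
Then 28 full months totalling 852 days.
August 1–23, 2251: 23 days.
Total: 0 + 852 + 23 = 875 days.
875 is a multiple of 7, so the 31st of March, 2249 falls on the same weekday: Saturday.

Saturday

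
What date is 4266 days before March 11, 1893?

July 6, 1881

Count 4266 days before March 11, 1893:
From July 6, 1881 to July 6, 1892: 11 years, of which 3 contain a Feb 29 — 8×365 + 3×366 = 4018 days.
July 1892: 31 − 6 = 25 days remain.
Then August (31), September (30), October (31), November (30), December (31), January (31), February 1893 (28): 31 + 30 + 31 + 30 + 31 + 31 + 28 = 212 days.
March 1–11, 1893: 11 days.
Residual: 248 days.
Total: 4266 days.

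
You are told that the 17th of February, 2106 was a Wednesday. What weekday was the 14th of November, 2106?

February 2106: 28 − 17 = 11 days remain (2106 is not a leap year, so February has 28 days).
Then March (31), April (30), May (31), June (30), July (31), August (31), September (30), October (31): 31 + 30 + 31 + 30 + 31 + 31 + 30 + 31 = 245 days.
November 1–14, 2106: 14 days.
Total: 11 + 245 + 14 = 270 days.
270 mod 7 = 4, so 4 days after Wednesday is Sunday.

Sunday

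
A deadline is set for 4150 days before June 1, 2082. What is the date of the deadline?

January 20, 2071

Count 4150 days before June 1, 2082:
From January 20, 2071 to January 20, 2082: 11 years, of which 3 contain a Feb 29 — 8×365 + 3×366 = 4018 days.
January 2082: 31 − 20 = 11 days remain.
Then February 2082 (28), March (31), April (30), May (31): 28 + 31 + 30 + 31 = 120 days.
June 1, 2082: 1 day.
Residual: 132 days.
Total: 4150 days.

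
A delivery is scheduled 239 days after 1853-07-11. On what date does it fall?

1854-03-07

Count 239 days after July 11, 1853:
Day-of-year of July 11, 1853: 192.
Day-of-year of March 7, 1854: 66.
1853 has 365 days, so 365 − 192 = 173 days remain in 1853.
Total: 173 + 66 = 239 days.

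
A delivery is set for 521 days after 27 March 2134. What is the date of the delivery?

30 August 2135

Count 521 days after March 27, 2134:
Day-of-year of March 27, 2134: 86.
Day-of-year of August 30, 2135: 242.
2134 has 365 days, so 365 − 86 = 279 days remain in 2134.
Total: 279 + 242 = 521 days.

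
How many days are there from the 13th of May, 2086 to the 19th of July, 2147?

From May 13, 2086 to May 13, 2147: 61 years, of which 14 contain a Feb 29 — 47×365 + 14×366 = 22279 days.
(2100 is not a leap year (divisible by 100 but not 400).)
May 2147: 31 − 13 = 18 days remain.
Then June (30): 30 days.
July 1–19, 2147: 19 days.
Residual: 67 days.
Total: 22346 days.

22346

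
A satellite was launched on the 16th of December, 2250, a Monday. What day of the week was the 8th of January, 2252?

Thursday

December 2250: 31 − 16 = 15 days remain.
Then 12 full months totalling 365 days.
January 1–8, 2252: 8 days.
Total: 15 + 365 + 8 = 388 days.
388 mod 7 = 3, so 3 days after Monday is Thursday.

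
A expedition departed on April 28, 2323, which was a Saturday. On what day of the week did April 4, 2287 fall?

Count forward from the earlier date (April 4, 2287) to the later (April 28, 2323):
From April 4, 2287 to April 4, 2323: 36 years, of which 8 contain a Feb 29 — 28×365 + 8×366 = 13148 days.
(2300 is not a leap year (divisible by 100 but not 400).)
Within April 2323: 28 − 4 = 24 days.
Total: 13172 days.
13172 mod 7 = 5, so 5 days before Saturday is Monday.

Monday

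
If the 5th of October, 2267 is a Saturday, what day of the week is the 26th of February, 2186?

Sunday

Count forward from the earlier date (February 26, 2186) to the later (October 5, 2267):
Day-of-year of February 26, 2186: 57.
Day-of-year of October 5, 2267: 278.
2186 has 365 days, so 365 − 57 = 308 days remain in 2186.
Full years 2187–2266: 61 common + 19 leap = 61×365 + 19×366 = 29219 days.
Total: 308 + 29219 + 278 = 29805 days.
29805 mod 7 = 6, so 6 days before Saturday is Sunday.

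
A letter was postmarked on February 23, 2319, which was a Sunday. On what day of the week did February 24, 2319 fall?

Within February 2319: 24 − 23 = 1 day.
1 mod 7 = 1, so 1 day after Sunday is Monday.

Monday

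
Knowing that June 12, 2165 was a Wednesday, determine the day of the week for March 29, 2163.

Count forward from the earlier date (March 29, 2163) to the later (June 12, 2165):
Day-of-year of March 29, 2163: 88.
Day-of-year of June 12, 2165: 163.
2163 has 365 days, so 365 − 88 = 277 days remain in 2163.
Full years: 2164: 366. Sum = 366.
Total: 277 + 366 + 163 = 806 days.
806 mod 7 = 1, so 1 day before Wednesday is Tuesday.

Tuesday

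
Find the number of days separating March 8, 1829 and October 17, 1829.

March 1829: 31 − 8 = 23 days remain.
Then April (30), May (31), June (30), July (31), August (31), September (30): 30 + 31 + 30 + 31 + 31 + 30 = 183 days.
October 1–17, 1829: 17 days.
Total: 23 + 183 + 17 = 223 days.

223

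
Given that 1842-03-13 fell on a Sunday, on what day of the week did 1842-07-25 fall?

March 1842: 31 − 13 = 18 days remain.
Then April (30), May (31), June (30): 30 + 31 + 30 = 91 days.
July 1–25, 1842: 25 days.
Total: 18 + 91 + 25 = 134 days.
134 mod 7 = 1, so 1 day after Sunday is Monday.

Monday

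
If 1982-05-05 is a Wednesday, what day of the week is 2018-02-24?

Day-of-year of May 5, 1982: 125.
Day-of-year of February 24, 2018: 55.
1982 has 365 days, so 365 − 125 = 240 days remain in 1982.
Full years 1983–2017: 26 common + 9 leap = 26×365 + 9×366 = 12784 days.
Total: 240 + 12784 + 55 = 13079 days.
13079 mod 7 = 3, so 3 days after Wednesday is Saturday.

Saturday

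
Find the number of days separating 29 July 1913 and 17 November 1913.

111

July 1913: 31 − 29 = 2 days remain.
Then August (31), September (30), October (31): 31 + 30 + 31 = 92 days.
November 1–17, 1913: 17 days.
Total: 2 + 92 + 17 = 111 days.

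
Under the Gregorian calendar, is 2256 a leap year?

Yes

2256 is a leap year.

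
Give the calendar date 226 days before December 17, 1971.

May 5, 1971

Count 226 days before December 17, 1971:
May 1971: 31 − 5 = 26 days remain.
Then June (30), July (31), August (31), September (30), October (31), November (30): 30 + 31 + 31 + 30 + 31 + 30 = 183 days.
December 1–17, 1971: 17 days.
Total: 26 + 183 + 17 = 226 days.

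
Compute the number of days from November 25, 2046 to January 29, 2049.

796

November 25, 2046 → November 25, 2047: 365 days.
November 25, 2047 → November 25, 2048: 366 days (2048 is a leap year).
November 2048: 30 − 25 = 5 days remain.
Then December (31): 31 days.
January 1–29, 2049: 29 days.
Residual: 65 days.
Total: 796 days.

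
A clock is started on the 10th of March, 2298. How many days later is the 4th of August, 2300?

877

Day-of-year of March 10, 2298: 69.
Day-of-year of August 4, 2300: 216.
2298 has 365 days, so 365 − 69 = 296 days remain in 2298.
Full years: 2299: 365. Sum = 365.
Total: 296 + 365 + 216 = 877 days.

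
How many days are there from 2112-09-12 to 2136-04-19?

8620

From September 12, 2112 to September 12, 2135: 23 years, of which 5 contain a Feb 29 — 18×365 + 5×366 = 8400 days.
September 2135: 30 − 12 = 18 days remain.
Then October (31), November (30), December (31), January (31), February 2136 (29), March (31): 31 + 30 + 31 + 31 + 29 + 31 = 183 days.
April 1–19, 2136: 19 days.
Residual: 220 days.
Total: 8620 days.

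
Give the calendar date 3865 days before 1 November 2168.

3 April 2158

Count 3865 days before November 1, 2168:
From April 3, 2158 to April 3, 2168: 10 years, of which 3 contain a Feb 29 — 7×365 + 3×366 = 3653 days.
April 2168: 30 − 3 = 27 days remain.
Then May (31), June (30), July (31), August (31), September (30), October (31): 31 + 30 + 31 + 31 + 30 + 31 = 184 days.
November 1, 2168: 1 day.
Residual: 212 days.
Total: 3865 days.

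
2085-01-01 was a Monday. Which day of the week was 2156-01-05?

Monday

Day-of-year of January 1, 2085: 1.
Day-of-year of January 5, 2156: 5.
2085 has 365 days, so 365 − 1 = 364 days remain in 2085.
Full years 2086–2155: 54 common + 16 leap = 54×365 + 16×366 = 25566 days.
Total: 364 + 25566 + 5 = 25935 days.
25935 is a multiple of 7, so 2156-01-05 falls on the same weekday: Monday.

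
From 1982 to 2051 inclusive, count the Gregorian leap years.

Years divisible by 4: 1984, 1988, …, 2048 — 17 in all.
2000 is divisible by 400, so still leap.
No century exceptions apply. Count: 17.

17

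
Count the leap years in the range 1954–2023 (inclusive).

17

Years divisible by 4: 1956, 1960, …, 2020 — 17 in all.
2000 is divisible by 400, so still leap.
No century exceptions apply. Count: 17.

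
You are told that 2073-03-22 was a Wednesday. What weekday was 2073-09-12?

March 2073: 31 − 22 = 9 days remain.
Then April (30), May (31), June (30), July (31), August (31): 30 + 31 + 30 + 31 + 31 = 153 days.
September 1–12, 2073: 12 days.
Total: 9 + 153 + 12 = 174 days.
174 mod 7 = 6, so 6 days after Wednesday is Tuesday.

Tuesday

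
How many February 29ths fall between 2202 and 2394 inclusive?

Years divisible by 4: 2204, 2208, …, 2392 — 48 in all.
Of these, 2300 is divisible by 100 but not 400, so not leap.
Leap years: 48 − 1 = 47.

47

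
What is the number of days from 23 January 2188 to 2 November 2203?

Day-of-year of January 23, 2188: 23.
Day-of-year of November 2, 2203: 306.
2188 has 366 days, so 366 − 23 = 343 days remain in 2188.
Full years 2189–2202: 12 common + 2 leap = 12×365 + 2×366 = 5112 days.
Total: 343 + 5112 + 306 = 5761 days.

5761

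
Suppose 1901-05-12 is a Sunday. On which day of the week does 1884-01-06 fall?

Sunday

Count forward from the earlier date (January 6, 1884) to the later (May 12, 1901):
From January 6, 1884 to January 6, 1901: 17 years, of which 4 contain a Feb 29 — 13×365 + 4×366 = 6209 days.
(1900 is not a leap year (divisible by 100 but not 400).)
January 1901: 31 − 6 = 25 days remain.
Then February 1901 (28), March (31), April (30): 28 + 31 + 30 = 89 days.
May 1–12, 1901: 12 days.
Residual: 126 days.
Total: 6335 days.
6335 is a multiple of 7, so 1884-01-06 falls on the same weekday: Sunday.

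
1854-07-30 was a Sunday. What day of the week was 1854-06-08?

Count forward from the earlier date (June 8, 1854) to the later (July 30, 1854):
June 1854: 30 − 8 = 22 days remain.
July 1–30, 1854: 30 days.
Total: 22 + 30 = 52 days.
52 mod 7 = 3, so 3 days before Sunday is Thursday.

Thursday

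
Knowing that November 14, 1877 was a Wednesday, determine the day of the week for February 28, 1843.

Tuesday

Count forward from the earlier date (February 28, 1843) to the later (November 14, 1877):
From February 28, 1843 to February 28, 1877: 34 years, of which 9 contain a Feb 29 — 25×365 + 9×366 = 12419 days.
February 1877: 28 − 28 = 0 days remain (1877 is not a leap year, so February has 28 days).
Then March (31), April (30), May (31), June (30), July (31), August (31), September (30), October (31): 31 + 30 + 31 + 30 + 31 + 31 + 30 + 31 = 245 days.
November 1–14, 1877: 14 days.
Residual: 259 days.
Total: 12678 days.
12678 mod 7 = 1, so 1 day before Wednesday is Tuesday.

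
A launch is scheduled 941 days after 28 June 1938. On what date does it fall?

24 January 1941

Count 941 days after June 28, 1938:
June 28, 1938 → June 28, 1939: 365 days.
June 28, 1939 → June 28, 1940: 366 days (1940 is a leap year).
June 1940: 30 − 28 = 2 days remain.
Then July (31), August (31), September (30), October (31), November (30), December (31): 31 + 31 + 30 + 31 + 30 + 31 = 184 days.
January 1–24, 1941: 24 days.
Residual: 210 days.
Total: 941 days.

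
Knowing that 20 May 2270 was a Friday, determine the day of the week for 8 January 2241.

Friday

Count forward from the earlier date (January 8, 2241) to the later (May 20, 2270):
From January 8, 2241 to January 8, 2270: 29 years, of which 7 contain a Feb 29 — 22×365 + 7×366 = 10592 days.
January 2270: 31 − 8 = 23 days remain.
Then February 2270 (28), March (31), April (30): 28 + 31 + 30 = 89 days.
May 1–20, 2270: 20 days.
Residual: 132 days.
Total: 10724 days.
10724 is a multiple of 7, so 8 January 2241 falls on the same weekday: Friday.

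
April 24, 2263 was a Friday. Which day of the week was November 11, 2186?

Saturday

Count forward from the earlier date (November 11, 2186) to the later (April 24, 2263):
Day-of-year of November 11, 2186: 315.
Day-of-year of April 24, 2263: 114.
2186 has 365 days, so 365 − 315 = 50 days remain in 2186.
Full years 2187–2262: 58 common + 18 leap = 58×365 + 18×366 = 27758 days.
Total: 50 + 27758 + 114 = 27922 days.
27922 mod 7 = 6, so 6 days before Friday is Saturday.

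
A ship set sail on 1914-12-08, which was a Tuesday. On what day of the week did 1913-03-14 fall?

Friday

Count forward from the earlier date (March 14, 1913) to the later (December 8, 1914):
March 14, 1913 → March 14, 1914: 365 days.
March 1914: 31 − 14 = 17 days remain.
Then April (30), May (31), June (30), July (31), August (31), September (30), October (31), November (30): 30 + 31 + 30 + 31 + 31 + 30 + 31 + 30 = 244 days.
December 1–8, 1914: 8 days.
Residual: 269 days.
Total: 634 days.
634 mod 7 = 4, so 4 days before Tuesday is Friday.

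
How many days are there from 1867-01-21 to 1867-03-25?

January 1867: 31 − 21 = 10 days remain.
Then February 1867 (28): 28 days.
March 1–25, 1867: 25 days.
Total: 10 + 28 + 25 = 63 days.

63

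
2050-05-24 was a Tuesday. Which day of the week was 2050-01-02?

Sunday

Count forward from the earlier date (January 2, 2050) to the later (May 24, 2050):
January 2050: 31 − 2 = 29 days remain.
Then February 2050 (28), March (31), April (30): 28 + 31 + 30 = 89 days.
May 1–24, 2050: 24 days.
Total: 29 + 89 + 24 = 142 days.
142 mod 7 = 2, so 2 days before Tuesday is Sunday.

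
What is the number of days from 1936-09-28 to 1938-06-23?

633

September 28, 1936 → September 28, 1937: 365 days.
September 1937: 30 − 28 = 2 days remain.
Then October (31), November (30), December (31), January (31), February 1938 (28), March (31), April (30), May (31): 31 + 30 + 31 + 31 + 28 + 31 + 30 + 31 = 243 days.
June 1–23, 1938: 23 days.
Residual: 268 days.
Total: 633 days.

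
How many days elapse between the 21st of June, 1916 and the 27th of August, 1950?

From June 21, 1916 to June 21, 1950: 34 years, of which 8 contain a Feb 29 — 26×365 + 8×366 = 12418 days.
June 1950: 30 − 21 = 9 days remain.
Then July (31): 31 days.
August 1–27, 1950: 27 days.
Residual: 67 days.
Total: 12485 days.

12485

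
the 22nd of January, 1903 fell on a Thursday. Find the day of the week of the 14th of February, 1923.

Wednesday

Day-of-year of January 22, 1903: 22.
Day-of-year of February 14, 1923: 45.
1903 has 365 days, so 365 − 22 = 343 days remain in 1903.
Full years 1904–1922: 14 common + 5 leap = 14×365 + 5×366 = 6940 days.
Total: 343 + 6940 + 45 = 7328 days.
7328 mod 7 = 6, so 6 days after Thursday is Wednesday.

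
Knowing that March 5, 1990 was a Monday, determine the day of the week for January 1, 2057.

Day-of-year of March 5, 1990: 64.
Day-of-year of January 1, 2057: 1.
1990 has 365 days, so 365 − 64 = 301 days remain in 1990.
Full years 1991–2056: 49 common + 17 leap = 49×365 + 17×366 = 24107 days.
Total: 301 + 24107 + 1 = 24409 days.
24409 is a multiple of 7, so January 1, 2057 falls on the same weekday: Monday.

Monday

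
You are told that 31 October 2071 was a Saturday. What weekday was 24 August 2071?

Monday

Count forward from the earlier date (August 24, 2071) to the later (October 31, 2071):
August 2071: 31 − 24 = 7 days remain.
Then September (30): 30 days.
October 1–31, 2071: 31 days.
Total: 7 + 30 + 31 = 68 days.
68 mod 7 = 5, so 5 days before Saturday is Monday.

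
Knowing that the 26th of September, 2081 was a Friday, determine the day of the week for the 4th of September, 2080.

Count forward from the earlier date (September 4, 2080) to the later (September 26, 2081):
September 2080: 30 − 4 = 26 days remain.
Then 11 full months totalling 335 days.
September 1–26, 2081: 26 days.
Total: 26 + 335 + 26 = 387 days.
387 mod 7 = 2, so 2 days before Friday is Wednesday.

Wednesday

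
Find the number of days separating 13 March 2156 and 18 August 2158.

March 13, 2156 → March 13, 2157: 365 days.
March 13, 2157 → March 13, 2158: 365 days.
March 2158: 31 − 13 = 18 days remain.
Then April (30), May (31), June (30), July (31): 30 + 31 + 30 + 31 = 122 days.
August 1–18, 2158: 18 days.
Residual: 158 days.
Total: 888 days.

888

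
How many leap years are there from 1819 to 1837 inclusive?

Years divisible by 4 in [1819, 1837]: 1820, 1824, 1828, 1832, 1836.
No century exceptions apply. Count: 5.

5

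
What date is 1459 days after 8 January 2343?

6 January 2347

Count 1459 days after January 8, 2343:
January 8, 2343 → January 8, 2344: 365 days.
January 8, 2344 → January 8, 2345: 366 days (2344 is a leap year).
January 8, 2345 → January 8, 2346: 365 days.
January 2346: 31 − 8 = 23 days remain.
Then 11 full months totalling 334 days.
January 1–6, 2347: 6 days.
Residual: 363 days.
Total: 1459 days.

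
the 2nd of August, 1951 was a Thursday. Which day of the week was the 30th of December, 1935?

Count forward from the earlier date (December 30, 1935) to the later (August 2, 1951):
From December 30, 1935 to December 30, 1950: 15 years, of which 4 contain a Feb 29 — 11×365 + 4×366 = 5479 days.
December 1950: 31 − 30 = 1 day remains.
Then January (31), February 1951 (28), March (31), April (30), May (31), June (30), July (31): 31 + 28 + 31 + 30 + 31 + 30 + 31 = 212 days.
August 1–2, 1951: 2 days.
Residual: 215 days.
Total: 5694 days.
5694 mod 7 = 3, so 3 days before Thursday is Monday.

Monday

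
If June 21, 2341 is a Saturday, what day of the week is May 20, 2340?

Count forward from the earlier date (May 20, 2340) to the later (June 21, 2341):
Day-of-year of May 20, 2340: 141.
Day-of-year of June 21, 2341: 172.
2340 has 366 days, so 366 − 141 = 225 days remain in 2340.
Total: 225 + 172 = 397 days.
397 mod 7 = 5, so 5 days before Saturday is Monday.

Monday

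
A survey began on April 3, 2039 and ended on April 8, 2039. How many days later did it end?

Within April 2039: 8 − 3 = 5 days.

5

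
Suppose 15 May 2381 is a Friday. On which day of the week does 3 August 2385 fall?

May 15, 2381 → May 15, 2382: 365 days.
May 15, 2382 → May 15, 2383: 365 days.
May 15, 2383 → May 15, 2384: 366 days (2384 is a leap year).
May 15, 2384 → May 15, 2385: 365 days.
May 2385: 31 − 15 = 16 days remain.
Then June (30), July (31): 30 + 31 = 61 days.
August 1–3, 2385: 3 days.
Residual: 80 days.
Total: 1541 days.
1541 mod 7 = 1, so 1 day after Friday is Saturday.

Saturday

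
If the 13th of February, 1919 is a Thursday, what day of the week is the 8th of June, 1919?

Sunday

February 1919: 28 − 13 = 15 days remain (1919 is not a leap year, so February has 28 days).
Then March (31), April (30), May (31): 31 + 30 + 31 = 92 days.
June 1–8, 1919: 8 days.
Total: 15 + 92 + 8 = 115 days.
115 mod 7 = 3, so 3 days after Thursday is Sunday.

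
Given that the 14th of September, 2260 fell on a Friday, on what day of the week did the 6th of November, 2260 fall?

September 2260: 30 − 14 = 16 days remain.
Then October (31): 31 days.
November 1–6, 2260: 6 days.
Total: 16 + 31 + 6 = 53 days.
53 mod 7 = 4, so 4 days after Friday is Tuesday.

Tuesday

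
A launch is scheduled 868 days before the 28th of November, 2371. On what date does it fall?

the 13th of July, 2369

Count 868 days before November 28, 2371:
Day-of-year of July 13, 2369: 194.
Day-of-year of November 28, 2371: 332.
2369 has 365 days, so 365 − 194 = 171 days remain in 2369.
Full years: 2370: 365. Sum = 365.
Total: 171 + 365 + 332 = 868 days.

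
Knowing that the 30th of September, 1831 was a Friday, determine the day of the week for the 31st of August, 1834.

Sunday

Day-of-year of September 30, 1831: 273.
Day-of-year of August 31, 1834: 243.
1831 has 365 days, so 365 − 273 = 92 days remain in 1831.
Full years: 1832: 366; 1833: 365. Sum = 731.
Total: 92 + 731 + 243 = 1066 days.
1066 mod 7 = 2, so 2 days after Friday is Sunday.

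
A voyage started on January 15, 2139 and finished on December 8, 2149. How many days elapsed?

3980

Day-of-year of January 15, 2139: 15.
Day-of-year of December 8, 2149: 342.
2139 has 365 days, so 365 − 15 = 350 days remain in 2139.
Full years 2140–2148: 6 common + 3 leap = 6×365 + 3×366 = 3288 days.
Total: 350 + 3288 + 342 = 3980 days.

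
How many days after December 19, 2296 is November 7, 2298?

688

December 19, 2296 → December 19, 2297: 365 days.
December 2297: 31 − 19 = 12 days remain.
Then 10 full months totalling 304 days.
November 1–7, 2298: 7 days.
Residual: 323 days.
Total: 688 days.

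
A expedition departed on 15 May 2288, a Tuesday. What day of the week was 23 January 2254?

Count forward from the earlier date (January 23, 2254) to the later (May 15, 2288):
Day-of-year of January 23, 2254: 23.
Day-of-year of May 15, 2288: 136.
2254 has 365 days, so 365 − 23 = 342 days remain in 2254.
Full years 2255–2287: 25 common + 8 leap = 25×365 + 8×366 = 12053 days.
Total: 342 + 12053 + 136 = 12531 days.
12531 mod 7 = 1, so 1 day before Tuesday is Monday.

Monday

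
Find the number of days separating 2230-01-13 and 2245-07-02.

Day-of-year of January 13, 2230: 13.
Day-of-year of July 2, 2245: 183.
2230 has 365 days, so 365 − 13 = 352 days remain in 2230.
Full years 2231–2244: 10 common + 4 leap = 10×365 + 4×366 = 5114 days.
Total: 352 + 5114 + 183 = 5649 days.

5649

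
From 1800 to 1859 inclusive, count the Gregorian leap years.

14

Years divisible by 4: 1800, 1804, …, 1856 — 15 in all.
Of these, 1800 is divisible by 100 but not 400, so not leap.
Leap years: 15 − 1 = 14.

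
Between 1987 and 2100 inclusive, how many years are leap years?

Years divisible by 4: 1988, 1992, …, 2100 — 29 in all.
Of these, 2100 is divisible by 100 but not 400, so not leap.
2000 is divisible by 400, so still leap.
Leap years: 29 − 1 = 28.

28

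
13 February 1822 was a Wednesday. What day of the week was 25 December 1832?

Tuesday

From February 13, 1822 to February 13, 1832: 10 years, of which 2 contain a Feb 29 — 8×365 + 2×366 = 3652 days.
February 1832: 29 − 13 = 16 days remain (1832 is a leap year, so February has 29 days).
Then 9 full months totalling 275 days.
December 1–25, 1832: 25 days.
Residual: 316 days.
Total: 3968 days.
3968 mod 7 = 6, so 6 days after Wednesday is Tuesday.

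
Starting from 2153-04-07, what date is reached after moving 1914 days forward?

2158-07-04

Count 1914 days after April 7, 2153:
Day-of-year of April 7, 2153: 97.
Day-of-year of July 4, 2158: 185.
2153 has 365 days, so 365 − 97 = 268 days remain in 2153.
Full years: 2154: 365; 2155: 365; 2156: 366; 2157: 365. Sum = 1461.
Total: 268 + 1461 + 185 = 1914 days.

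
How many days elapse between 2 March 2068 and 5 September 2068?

187

March 2068: 31 − 2 = 29 days remain.
Then April (30), May (31), June (30), July (31), August (31): 30 + 31 + 30 + 31 + 31 = 153 days.
September 1–5, 2068: 5 days.
Total: 29 + 153 + 5 = 187 days.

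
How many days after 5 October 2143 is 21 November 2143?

47

October 2143: 31 − 5 = 26 days remain.
November 1–21, 2143: 21 days.
Total: 26 + 21 = 47 days.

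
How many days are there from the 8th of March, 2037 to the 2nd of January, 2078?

14910

Day-of-year of March 8, 2037: 67.
Day-of-year of January 2, 2078: 2.
2037 has 365 days, so 365 − 67 = 298 days remain in 2037.
Full years 2038–2077: 30 common + 10 leap = 30×365 + 10×366 = 14610 days.
Total: 298 + 14610 + 2 = 14910 days.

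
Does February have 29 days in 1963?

1963 is not a leap year.

No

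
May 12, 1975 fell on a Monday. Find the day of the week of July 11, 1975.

Friday

May 1975: 31 − 12 = 19 days remain.
Then June (30): 30 days.
July 1–11, 1975: 11 days.
Total: 19 + 30 + 11 = 60 days.
60 mod 7 = 4, so 4 days after Monday is Friday.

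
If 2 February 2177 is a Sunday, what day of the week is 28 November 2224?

From February 2, 2177 to February 2, 2224: 47 years, of which 10 contain a Feb 29 — 37×365 + 10×366 = 17165 days.
(2200 is not a leap year (divisible by 100 but not 400).)
February 2224: 29 − 2 = 27 days remain (2224 is a leap year, so February has 29 days).
Then March (31), April (30), May (31), June (30), July (31), August (31), September (30), October (31): 31 + 30 + 31 + 30 + 31 + 31 + 30 + 31 = 245 days.
November 1–28, 2224: 28 days.
Residual: 300 days.
Total: 17465 days.
17465 is a multiple of 7, so 28 November 2224 falls on the same weekday: Sunday.

Sunday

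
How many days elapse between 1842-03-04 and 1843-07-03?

486

Day-of-year of March 4, 1842: 63.
Day-of-year of July 3, 1843: 184.
1842 has 365 days, so 365 − 63 = 302 days remain in 1842.
Total: 302 + 184 = 486 days.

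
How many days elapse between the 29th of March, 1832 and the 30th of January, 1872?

14551

From March 29, 1832 to March 29, 1871: 39 years, of which 9 contain a Feb 29 — 30×365 + 9×366 = 14244 days.
March 1871: 31 − 29 = 2 days remain.
Then 9 full months totalling 275 days.
January 1–30, 1872: 30 days.
Residual: 307 days.
Total: 14551 days.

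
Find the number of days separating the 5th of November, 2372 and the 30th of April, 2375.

November 5, 2372 → November 5, 2373: 365 days.
November 5, 2373 → November 5, 2374: 365 days.
November 2374: 30 − 5 = 25 days remain.
Then December (31), January (31), February 2375 (28), March (31): 31 + 31 + 28 + 31 = 121 days.
April 1–30, 2375: 30 days.
Residual: 176 days.
Total: 906 days.

906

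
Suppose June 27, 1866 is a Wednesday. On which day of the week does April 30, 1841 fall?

Friday

Count forward from the earlier date (April 30, 1841) to the later (June 27, 1866):
Day-of-year of April 30, 1841: 120.
Day-of-year of June 27, 1866: 178.
1841 has 365 days, so 365 − 120 = 245 days remain in 1841.
Full years 1842–1865: 18 common + 6 leap = 18×365 + 6×366 = 8766 days.
Total: 245 + 8766 + 178 = 9189 days.
9189 mod 7 = 5, so 5 days before Wednesday is Friday.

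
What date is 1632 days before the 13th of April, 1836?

the 25th of October, 1831

Count 1632 days before April 13, 1836:
October 25, 1831 → October 25, 1832: 366 days (1832 is a leap year).
October 25, 1832 → October 25, 1833: 365 days.
October 25, 1833 → October 25, 1834: 365 days.
October 25, 1834 → October 25, 1835: 365 days.
October 1835: 31 − 25 = 6 days remain.
Then November (30), December (31), January (31), February 1836 (29), March (31): 30 + 31 + 31 + 29 + 31 = 152 days.
April 1–13, 1836: 13 days.
Residual: 171 days.
Total: 1632 days.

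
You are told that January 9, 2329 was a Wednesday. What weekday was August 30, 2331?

Day-of-year of January 9, 2329: 9.
Day-of-year of August 30, 2331: 242.
2329 has 365 days, so 365 − 9 = 356 days remain in 2329.
Full years: 2330: 365. Sum = 365.
Total: 356 + 365 + 242 = 963 days.
963 mod 7 = 4, so 4 days after Wednesday is Sunday.

Sunday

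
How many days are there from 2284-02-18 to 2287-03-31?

1137

February 18, 2284 → February 18, 2285: 366 days (2284 is a leap year).
February 18, 2285 → February 18, 2286: 365 days.
February 18, 2286 → February 18, 2287: 365 days.
February 2287: 28 − 18 = 10 days remain (2287 is not a leap year, so February has 28 days).
March 1–31, 2287: 31 days.
Residual: 41 days.
Total: 1137 days.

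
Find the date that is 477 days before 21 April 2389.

31 December 2387

Count 477 days before April 21, 2389:
Day-of-year of December 31, 2387: 365.
Day-of-year of April 21, 2389: 111.
2387 has 365 days, so 365 − 365 = 0 days remain in 2387.
Full years: 2388: 366. Sum = 366.
Total: 0 + 366 + 111 = 477 days.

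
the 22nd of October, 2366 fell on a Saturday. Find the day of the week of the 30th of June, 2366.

Thursday

Count forward from the earlier date (June 30, 2366) to the later (October 22, 2366):
June 2366: 30 − 30 = 0 days remain.
Then July (31), August (31), September (30): 31 + 31 + 30 = 92 days.
October 1–22, 2366: 22 days.
Total: 0 + 92 + 22 = 114 days.
114 mod 7 = 2, so 2 days before Saturday is Thursday.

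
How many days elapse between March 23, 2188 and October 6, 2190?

March 23, 2188 → March 23, 2189: 365 days.
March 23, 2189 → March 23, 2190: 365 days.
March 2190: 31 − 23 = 8 days remain.
Then April (30), May (31), June (30), July (31), August (31), September (30): 30 + 31 + 30 + 31 + 31 + 30 = 183 days.
October 1–6, 2190: 6 days.
Residual: 197 days.
Total: 927 days.

927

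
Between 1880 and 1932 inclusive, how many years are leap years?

13

Years divisible by 4: 1880, 1884, …, 1932 — 14 in all.
Of these, 1900 is divisible by 100 but not 400, so not leap.
Leap years: 14 − 1 = 13.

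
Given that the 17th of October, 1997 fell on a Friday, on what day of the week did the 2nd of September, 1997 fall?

Count forward from the earlier date (September 2, 1997) to the later (October 17, 1997):
September 1997: 30 − 2 = 28 days remain.
October 1–17, 1997: 17 days.
Total: 28 + 17 = 45 days.
45 mod 7 = 3, so 3 days before Friday is Tuesday.

Tuesday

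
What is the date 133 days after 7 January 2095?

20 May 2095

Count 133 days after January 7, 2095:
January 2095: 31 − 7 = 24 days remain.
Then February 2095 (28), March (31), April (30): 28 + 31 + 30 = 89 days.
May 1–20, 2095: 20 days.
Total: 24 + 89 + 20 = 133 days.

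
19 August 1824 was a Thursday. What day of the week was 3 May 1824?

Monday

Count forward from the earlier date (May 3, 1824) to the later (August 19, 1824):
May 1824: 31 − 3 = 28 days remain.
Then June (30), July (31): 30 + 31 = 61 days.
August 1–19, 1824: 19 days.
Total: 28 + 61 + 19 = 108 days.
108 mod 7 = 3, so 3 days before Thursday is Monday.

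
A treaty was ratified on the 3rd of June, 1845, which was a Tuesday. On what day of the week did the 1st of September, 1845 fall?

Monday

June 1845: 30 − 3 = 27 days remain.
Then July (31), August (31): 31 + 31 = 62 days.
September 1, 1845: 1 day.
Total: 27 + 62 + 1 = 90 days.
90 mod 7 = 6, so 6 days after Tuesday is Monday.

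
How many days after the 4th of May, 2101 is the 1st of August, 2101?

89

May 2101: 31 − 4 = 27 days remain.
Then June (30), July (31): 30 + 31 = 61 days.
August 1, 2101: 1 day.
Total: 27 + 61 + 1 = 89 days.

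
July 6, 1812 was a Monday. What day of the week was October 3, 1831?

Day-of-year of July 6, 1812: 188.
Day-of-year of October 3, 1831: 276.
1812 has 366 days, so 366 − 188 = 178 days remain in 1812.
Full years 1813–1830: 14 common + 4 leap = 14×365 + 4×366 = 6574 days.
Total: 178 + 6574 + 276 = 7028 days.
7028 is a multiple of 7, so October 3, 1831 falls on the same weekday: Monday.

Monday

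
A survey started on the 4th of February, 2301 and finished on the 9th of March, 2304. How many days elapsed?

February 4, 2301 → February 4, 2302: 365 days.
February 4, 2302 → February 4, 2303: 365 days.
February 4, 2303 → February 4, 2304: 365 days.
February 2304: 29 − 4 = 25 days remain (2304 is a leap year, so February has 29 days).
March 1–9, 2304: 9 days.
Residual: 34 days.
Total: 1129 days.

1129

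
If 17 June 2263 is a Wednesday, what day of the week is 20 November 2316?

Monday

Day-of-year of June 17, 2263: 168.
Day-of-year of November 20, 2316: 325.
2263 has 365 days, so 365 − 168 = 197 days remain in 2263.
Full years 2264–2315: 40 common + 12 leap = 40×365 + 12×366 = 18992 days.
Total: 197 + 18992 + 325 = 19514 days.
19514 mod 7 = 5, so 5 days after Wednesday is Monday.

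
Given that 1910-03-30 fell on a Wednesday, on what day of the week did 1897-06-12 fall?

Count forward from the earlier date (June 12, 1897) to the later (March 30, 1910):
Day-of-year of June 12, 1897: 163.
Day-of-year of March 30, 1910: 89.
1897 has 365 days, so 365 − 163 = 202 days remain in 1897.
Full years 1898–1909: 10 common + 2 leap = 10×365 + 2×366 = 4382 days.
Total: 202 + 4382 + 89 = 4673 days.
4673 mod 7 = 4, so 4 days before Wednesday is Saturday.

Saturday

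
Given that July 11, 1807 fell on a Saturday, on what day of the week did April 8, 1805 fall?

Monday

Count forward from the earlier date (April 8, 1805) to the later (July 11, 1807):
Day-of-year of April 8, 1805: 98.
Day-of-year of July 11, 1807: 192.
1805 has 365 days, so 365 − 98 = 267 days remain in 1805.
Full years: 1806: 365. Sum = 365.
Total: 267 + 365 + 192 = 824 days.
824 mod 7 = 5, so 5 days before Saturday is Monday.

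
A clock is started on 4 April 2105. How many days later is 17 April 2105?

Within April 2105: 17 − 4 = 13 days.

13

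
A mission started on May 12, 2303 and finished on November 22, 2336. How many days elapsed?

12248

Day-of-year of May 12, 2303: 132.
Day-of-year of November 22, 2336: 327.
2303 has 365 days, so 365 − 132 = 233 days remain in 2303.
Full years 2304–2335: 24 common + 8 leap = 24×365 + 8×366 = 11688 days.
Total: 233 + 11688 + 327 = 12248 days.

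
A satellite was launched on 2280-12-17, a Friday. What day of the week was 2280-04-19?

Monday

Count forward from the earlier date (April 19, 2280) to the later (December 17, 2280):
April 2280: 30 − 19 = 11 days remain.
Then May (31), June (30), July (31), August (31), September (30), October (31), November (30): 31 + 30 + 31 + 31 + 30 + 31 + 30 = 214 days.
December 1–17, 2280: 17 days.
Total: 11 + 214 + 17 = 242 days.
242 mod 7 = 4, so 4 days before Friday is Monday.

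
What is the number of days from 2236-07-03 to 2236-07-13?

Within July 2236: 13 − 3 = 10 days.

10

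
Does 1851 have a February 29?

No

1851 is not a leap year.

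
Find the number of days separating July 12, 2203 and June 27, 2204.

Day-of-year of July 12, 2203: 193.
Day-of-year of June 27, 2204: 179.
2203 has 365 days, so 365 − 193 = 172 days remain in 2203.
Total: 172 + 179 = 351 days.

351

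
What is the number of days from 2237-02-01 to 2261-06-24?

Day-of-year of February 1, 2237: 32.
Day-of-year of June 24, 2261: 175.
2237 has 365 days, so 365 − 32 = 333 days remain in 2237.
Full years 2238–2260: 17 common + 6 leap = 17×365 + 6×366 = 8401 days.
Total: 333 + 8401 + 175 = 8909 days.

8909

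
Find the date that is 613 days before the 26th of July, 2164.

the 21st of November, 2162

Count 613 days before July 26, 2164:
November 2162: 30 − 21 = 9 days remain.
Then 19 full months totalling 578 days.
July 1–26, 2164: 26 days.
Total: 9 + 578 + 26 = 613 days.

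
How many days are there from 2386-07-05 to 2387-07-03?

363

Day-of-year of July 5, 2386: 186.
Day-of-year of July 3, 2387: 184.
2386 has 365 days, so 365 − 186 = 179 days remain in 2386.
Total: 179 + 184 = 363 days.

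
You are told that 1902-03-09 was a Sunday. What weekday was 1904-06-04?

March 9, 1902 → March 9, 1903: 365 days.
March 9, 1903 → March 9, 1904: 366 days (1904 is a leap year).
March 1904: 31 − 9 = 22 days remain.
Then April (30), May (31): 30 + 31 = 61 days.
June 1–4, 1904: 4 days.
Residual: 87 days.
Total: 818 days.
818 mod 7 = 6, so 6 days after Sunday is Saturday.

Saturday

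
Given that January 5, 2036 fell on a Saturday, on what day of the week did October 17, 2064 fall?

Day-of-year of January 5, 2036: 5.
Day-of-year of October 17, 2064: 291.
2036 has 366 days, so 366 − 5 = 361 days remain in 2036.
Full years 2037–2063: 21 common + 6 leap = 21×365 + 6×366 = 9861 days.
Total: 361 + 9861 + 291 = 10513 days.
10513 mod 7 = 6, so 6 days after Saturday is Friday.

Friday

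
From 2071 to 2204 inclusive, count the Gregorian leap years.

Years divisible by 4: 2072, 2076, …, 2204 — 34 in all.
Of these, 2100, 2200 are divisible by 100 but not 400, so not leap.
Leap years: 34 − 2 = 32.

32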